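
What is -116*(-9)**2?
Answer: -9396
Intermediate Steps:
-116*(-9)**2 = -116*81 = -9396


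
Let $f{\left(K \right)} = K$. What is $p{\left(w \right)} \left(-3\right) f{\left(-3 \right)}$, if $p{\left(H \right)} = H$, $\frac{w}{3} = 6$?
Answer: $162$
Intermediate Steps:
$w = 18$ ($w = 3 \cdot 6 = 18$)
$p{\left(w \right)} \left(-3\right) f{\left(-3 \right)} = 18 \left(-3\right) \left(-3\right) = \left(-54\right) \left(-3\right) = 162$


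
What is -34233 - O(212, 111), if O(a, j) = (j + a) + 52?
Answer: -34608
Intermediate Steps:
O(a, j) = 52 + a + j (O(a, j) = (a + j) + 52 = 52 + a + j)
-34233 - O(212, 111) = -34233 - (52 + 212 + 111) = -34233 - 1*375 = -34233 - 375 = -34608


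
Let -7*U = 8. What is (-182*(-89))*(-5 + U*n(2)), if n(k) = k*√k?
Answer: -80990 - 37024*√2 ≈ -1.3335e+5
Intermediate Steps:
n(k) = k^(3/2)
U = -8/7 (U = -⅐*8 = -8/7 ≈ -1.1429)
(-182*(-89))*(-5 + U*n(2)) = (-182*(-89))*(-5 - 16*√2/7) = 16198*(-5 - 16*√2/7) = -80990 - 37024*√2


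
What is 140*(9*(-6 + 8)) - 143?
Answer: 2377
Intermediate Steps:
140*(9*(-6 + 8)) - 143 = 140*(9*2) - 143 = 140*18 - 143 = 2520 - 143 = 2377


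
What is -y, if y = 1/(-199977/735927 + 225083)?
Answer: -245309/55214818988 ≈ -4.4428e-6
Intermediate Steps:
y = 245309/55214818988 (y = 1/(-199977*1/735927 + 225083) = 1/(-66659/245309 + 225083) = 1/(55214818988/245309) = 245309/55214818988 ≈ 4.4428e-6)
-y = -1*245309/55214818988 = -245309/55214818988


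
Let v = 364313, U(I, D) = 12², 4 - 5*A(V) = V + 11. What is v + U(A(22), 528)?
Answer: 364457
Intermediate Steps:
A(V) = -7/5 - V/5 (A(V) = ⅘ - (V + 11)/5 = ⅘ - (11 + V)/5 = ⅘ + (-11/5 - V/5) = -7/5 - V/5)
U(I, D) = 144
v + U(A(22), 528) = 364313 + 144 = 364457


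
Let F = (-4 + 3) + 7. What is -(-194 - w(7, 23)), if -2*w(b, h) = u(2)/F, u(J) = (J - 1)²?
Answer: 2327/12 ≈ 193.92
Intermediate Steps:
u(J) = (-1 + J)²
F = 6 (F = -1 + 7 = 6)
w(b, h) = -1/12 (w(b, h) = -(-1 + 2)²/(2*6) = -1²/(2*6) = -1/(2*6) = -½*⅙ = -1/12)
-(-194 - w(7, 23)) = -(-194 - 1*(-1/12)) = -(-194 + 1/12) = -1*(-2327/12) = 2327/12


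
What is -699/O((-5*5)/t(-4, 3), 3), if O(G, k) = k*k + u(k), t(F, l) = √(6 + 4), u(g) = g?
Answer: -233/4 ≈ -58.250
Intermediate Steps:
t(F, l) = √10
O(G, k) = k + k² (O(G, k) = k*k + k = k² + k = k + k²)
-699/O((-5*5)/t(-4, 3), 3) = -699*1/(3*(1 + 3)) = -699/(3*4) = -699/12 = -699*1/12 = -233/4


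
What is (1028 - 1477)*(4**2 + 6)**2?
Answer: -217316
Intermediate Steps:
(1028 - 1477)*(4**2 + 6)**2 = -449*(16 + 6)**2 = -449*22**2 = -449*484 = -217316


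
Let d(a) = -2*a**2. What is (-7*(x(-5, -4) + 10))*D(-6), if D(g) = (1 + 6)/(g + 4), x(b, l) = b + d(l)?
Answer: -1323/2 ≈ -661.50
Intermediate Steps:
x(b, l) = b - 2*l**2
D(g) = 7/(4 + g)
(-7*(x(-5, -4) + 10))*D(-6) = (-7*((-5 - 2*(-4)**2) + 10))*(7/(4 - 6)) = (-7*((-5 - 2*16) + 10))*(7/(-2)) = (-7*((-5 - 32) + 10))*(7*(-1/2)) = -7*(-37 + 10)*(-7/2) = -7*(-27)*(-7/2) = 189*(-7/2) = -1323/2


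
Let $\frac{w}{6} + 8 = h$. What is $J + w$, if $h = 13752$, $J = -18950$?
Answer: $63514$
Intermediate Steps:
$w = 82464$ ($w = -48 + 6 \cdot 13752 = -48 + 82512 = 82464$)
$J + w = -18950 + 82464 = 63514$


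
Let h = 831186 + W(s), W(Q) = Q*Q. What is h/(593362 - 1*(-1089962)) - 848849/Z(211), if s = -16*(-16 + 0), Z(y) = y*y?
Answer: -694482466957/37471633902 ≈ -18.534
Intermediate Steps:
Z(y) = y²
s = 256 (s = -16*(-16) = 256)
W(Q) = Q²
h = 896722 (h = 831186 + 256² = 831186 + 65536 = 896722)
h/(593362 - 1*(-1089962)) - 848849/Z(211) = 896722/(593362 - 1*(-1089962)) - 848849/(211²) = 896722/(593362 + 1089962) - 848849/44521 = 896722/1683324 - 848849*1/44521 = 896722*(1/1683324) - 848849/44521 = 448361/841662 - 848849/44521 = -694482466957/37471633902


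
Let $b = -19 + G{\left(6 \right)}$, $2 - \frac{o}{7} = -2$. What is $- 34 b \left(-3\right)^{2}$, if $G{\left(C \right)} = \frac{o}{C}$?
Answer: $4386$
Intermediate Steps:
$o = 28$ ($o = 14 - -14 = 14 + 14 = 28$)
$G{\left(C \right)} = \frac{28}{C}$
$b = - \frac{43}{3}$ ($b = -19 + \frac{28}{6} = -19 + 28 \cdot \frac{1}{6} = -19 + \frac{14}{3} = - \frac{43}{3} \approx -14.333$)
$- 34 b \left(-3\right)^{2} = \left(-34\right) \left(- \frac{43}{3}\right) \left(-3\right)^{2} = \frac{1462}{3} \cdot 9 = 4386$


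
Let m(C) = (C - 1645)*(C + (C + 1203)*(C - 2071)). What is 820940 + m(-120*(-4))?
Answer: 3119727485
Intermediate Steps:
m(C) = (-1645 + C)*(C + (-2071 + C)*(1203 + C)) (m(C) = (-1645 + C)*(C + (1203 + C)*(-2071 + C)) = (-1645 + C)*(C + (-2071 + C)*(1203 + C)))
820940 + m(-120*(-4)) = 820940 + (4098374385 + (-120*(-4))³ - (-127823760)*(-4) - 2512*(-120*(-4))²) = 820940 + (4098374385 + 480³ - 1065198*480 - 2512*480²) = 820940 + (4098374385 + 110592000 - 511295040 - 2512*230400) = 820940 + (4098374385 + 110592000 - 511295040 - 578764800) = 820940 + 3118906545 = 3119727485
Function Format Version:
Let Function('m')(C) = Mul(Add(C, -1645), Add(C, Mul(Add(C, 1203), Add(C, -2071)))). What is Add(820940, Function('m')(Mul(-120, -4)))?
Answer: 3119727485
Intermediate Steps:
Function('m')(C) = Mul(Add(-1645, C), Add(C, Mul(Add(-2071, C), Add(1203, C)))) (Function('m')(C) = Mul(Add(-1645, C), Add(C, Mul(Add(1203, C), Add(-2071, C)))) = Mul(Add(-1645, C), Add(C, Mul(Add(-2071, C), Add(1203, C)))))
Add(820940, Function('m')(Mul(-120, -4))) = Add(820940, Add(4098374385, Pow(Mul(-120, -4), 3), Mul(-1065198, Mul(-120, -4)), Mul(-2512, Pow(Mul(-120, -4), 2)))) = Add(820940, Add(4098374385, Pow(480, 3), Mul(-1065198, 480), Mul(-2512, Pow(480, 2)))) = Add(820940, Add(4098374385, 110592000, -511295040, Mul(-2512, 230400))) = Add(820940, Add(4098374385, 110592000, -511295040, -578764800)) = Add(820940, 3118906545) = 3119727485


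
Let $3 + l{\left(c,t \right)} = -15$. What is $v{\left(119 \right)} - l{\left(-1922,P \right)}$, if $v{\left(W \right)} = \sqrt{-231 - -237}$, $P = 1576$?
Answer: $18 + \sqrt{6} \approx 20.449$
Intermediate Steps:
$l{\left(c,t \right)} = -18$ ($l{\left(c,t \right)} = -3 - 15 = -18$)
$v{\left(W \right)} = \sqrt{6}$ ($v{\left(W \right)} = \sqrt{-231 + 237} = \sqrt{6}$)
$v{\left(119 \right)} - l{\left(-1922,P \right)} = \sqrt{6} - -18 = \sqrt{6} + 18 = 18 + \sqrt{6}$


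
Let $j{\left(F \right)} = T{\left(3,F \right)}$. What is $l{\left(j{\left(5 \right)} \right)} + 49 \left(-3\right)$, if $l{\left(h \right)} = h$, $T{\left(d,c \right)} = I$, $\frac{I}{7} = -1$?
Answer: $-154$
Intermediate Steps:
$I = -7$ ($I = 7 \left(-1\right) = -7$)
$T{\left(d,c \right)} = -7$
$j{\left(F \right)} = -7$
$l{\left(j{\left(5 \right)} \right)} + 49 \left(-3\right) = -7 + 49 \left(-3\right) = -7 - 147 = -154$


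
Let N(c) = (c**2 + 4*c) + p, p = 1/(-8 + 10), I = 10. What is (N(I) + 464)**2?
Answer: 1461681/4 ≈ 3.6542e+5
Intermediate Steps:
p = 1/2 ≈ 0.50000
N(c) = 1/2 + c**2 + 4*c (N(c) = (c**2 + 4*c) + 1/2 = 1/2 + c**2 + 4*c)
(N(I) + 464)**2 = ((1/2 + 10**2 + 4*10) + 464)**2 = ((1/2 + 100 + 40) + 464)**2 = (281/2 + 464)**2 = (1209/2)**2 = 1461681/4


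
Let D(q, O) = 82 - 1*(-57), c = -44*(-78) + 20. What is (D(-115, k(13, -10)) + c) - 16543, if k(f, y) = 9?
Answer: -12952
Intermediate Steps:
c = 3452 (c = 3432 + 20 = 3452)
D(q, O) = 139 (D(q, O) = 82 + 57 = 139)
(D(-115, k(13, -10)) + c) - 16543 = (139 + 3452) - 16543 = 3591 - 16543 = -12952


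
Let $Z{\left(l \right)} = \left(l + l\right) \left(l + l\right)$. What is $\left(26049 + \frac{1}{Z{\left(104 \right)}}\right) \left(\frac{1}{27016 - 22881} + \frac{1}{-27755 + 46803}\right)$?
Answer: $\frac{26126868611471}{3407623198720} \approx 7.6672$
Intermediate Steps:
$Z{\left(l \right)} = 4 l^{2}$ ($Z{\left(l \right)} = 2 l 2 l = 4 l^{2}$)
$\left(26049 + \frac{1}{Z{\left(104 \right)}}\right) \left(\frac{1}{27016 - 22881} + \frac{1}{-27755 + 46803}\right) = \left(26049 + \frac{1}{4 \cdot 104^{2}}\right) \left(\frac{1}{27016 - 22881} + \frac{1}{-27755 + 46803}\right) = \left(26049 + \frac{1}{4 \cdot 10816}\right) \left(\frac{1}{4135} + \frac{1}{19048}\right) = \left(26049 + \frac{1}{43264}\right) \left(\frac{1}{4135} + \frac{1}{19048}\right) = \left(26049 + \frac{1}{43264}\right) \frac{23183}{78763480} = \frac{1126983937}{43264} \cdot \frac{23183}{78763480} = \frac{26126868611471}{3407623198720}$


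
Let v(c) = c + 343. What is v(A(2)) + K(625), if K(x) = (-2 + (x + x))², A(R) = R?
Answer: 1557849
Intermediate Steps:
K(x) = (-2 + 2*x)²
v(c) = 343 + c
v(A(2)) + K(625) = (343 + 2) + 4*(-1 + 625)² = 345 + 4*624² = 345 + 4*389376 = 345 + 1557504 = 1557849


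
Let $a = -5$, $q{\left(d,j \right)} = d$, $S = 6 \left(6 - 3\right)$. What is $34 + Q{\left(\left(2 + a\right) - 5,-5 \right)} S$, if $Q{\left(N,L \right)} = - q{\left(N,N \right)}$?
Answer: $178$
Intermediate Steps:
$S = 18$ ($S = 6 \cdot 3 = 18$)
$Q{\left(N,L \right)} = - N$
$34 + Q{\left(\left(2 + a\right) - 5,-5 \right)} S = 34 + - (\left(2 - 5\right) - 5) 18 = 34 + - (-3 - 5) 18 = 34 + \left(-1\right) \left(-8\right) 18 = 34 + 8 \cdot 18 = 34 + 144 = 178$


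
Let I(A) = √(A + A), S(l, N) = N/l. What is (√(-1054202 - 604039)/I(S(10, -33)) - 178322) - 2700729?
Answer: -2879051 + √30401085/11 ≈ -2.8785e+6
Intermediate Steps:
I(A) = √2*√A (I(A) = √(2*A) = √2*√A)
(√(-1054202 - 604039)/I(S(10, -33)) - 178322) - 2700729 = (√(-1054202 - 604039)/((√2*√(-33/10))) - 178322) - 2700729 = (√(-1658241)/((√2*√(-33*⅒))) - 178322) - 2700729 = ((3*I*√184249)/((√2*√(-33/10))) - 178322) - 2700729 = ((3*I*√184249)/((√2*(I*√330/10))) - 178322) - 2700729 = ((3*I*√184249)/((I*√165/5)) - 178322) - 2700729 = ((3*I*√184249)*(-I*√165/33) - 178322) - 2700729 = (√30401085/11 - 178322) - 2700729 = (-178322 + √30401085/11) - 2700729 = -2879051 + √30401085/11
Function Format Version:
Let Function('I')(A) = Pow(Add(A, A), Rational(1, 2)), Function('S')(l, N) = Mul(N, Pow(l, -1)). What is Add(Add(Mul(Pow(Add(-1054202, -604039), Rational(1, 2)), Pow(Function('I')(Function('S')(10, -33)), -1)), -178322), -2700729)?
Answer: Add(-2879051, Mul(Rational(1, 11), Pow(30401085, Rational(1, 2)))) ≈ -2.8785e+6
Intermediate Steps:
Function('I')(A) = Mul(Pow(2, Rational(1, 2)), Pow(A, Rational(1, 2))) (Function('I')(A) = Pow(Mul(2, A), Rational(1, 2)) = Mul(Pow(2, Rational(1, 2)), Pow(A, Rational(1, 2))))
Add(Add(Mul(Pow(Add(-1054202, -604039), Rational(1, 2)), Pow(Function('I')(Function('S')(10, -33)), -1)), -178322), -2700729) = Add(Add(Mul(Pow(Add(-1054202, -604039), Rational(1, 2)), Pow(Mul(Pow(2, Rational(1, 2)), Pow(Mul(-33, Pow(10, -1)), Rational(1, 2))), -1)), -178322), -2700729) = Add(Add(Mul(Pow(-1658241, Rational(1, 2)), Pow(Mul(Pow(2, Rational(1, 2)), Pow(Mul(-33, Rational(1, 10)), Rational(1, 2))), -1)), -178322), -2700729) = Add(Add(Mul(Mul(3, I, Pow(184249, Rational(1, 2))), Pow(Mul(Pow(2, Rational(1, 2)), Pow(Rational(-33, 10), Rational(1, 2))), -1)), -178322), -2700729) = Add(Add(Mul(Mul(3, I, Pow(184249, Rational(1, 2))), Pow(Mul(Pow(2, Rational(1, 2)), Mul(Rational(1, 10), I, Pow(330, Rational(1, 2)))), -1)), -178322), -2700729) = Add(Add(Mul(Mul(3, I, Pow(184249, Rational(1, 2))), Pow(Mul(Rational(1, 5), I, Pow(165, Rational(1, 2))), -1)), -178322), -2700729) = Add(Add(Mul(Mul(3, I, Pow(184249, Rational(1, 2))), Mul(Rational(-1, 33), I, Pow(165, Rational(1, 2)))), -178322), -2700729) = Add(Add(Mul(Rational(1, 11), Pow(30401085, Rational(1, 2))), -178322), -2700729) = Add(Add(-178322, Mul(Rational(1, 11), Pow(30401085, Rational(1, 2)))), -2700729) = Add(-2879051, Mul(Rational(1, 11), Pow(30401085, Rational(1, 2))))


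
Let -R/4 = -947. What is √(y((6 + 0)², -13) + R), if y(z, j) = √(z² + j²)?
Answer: √(3788 + √1465) ≈ 61.857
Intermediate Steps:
y(z, j) = √(j² + z²)
R = 3788 (R = -4*(-947) = 3788)
√(y((6 + 0)², -13) + R) = √(√((-13)² + ((6 + 0)²)²) + 3788) = √(√(169 + (6²)²) + 3788) = √(√(169 + 36²) + 3788) = √(√(169 + 1296) + 3788) = √(√1465 + 3788) = √(3788 + √1465)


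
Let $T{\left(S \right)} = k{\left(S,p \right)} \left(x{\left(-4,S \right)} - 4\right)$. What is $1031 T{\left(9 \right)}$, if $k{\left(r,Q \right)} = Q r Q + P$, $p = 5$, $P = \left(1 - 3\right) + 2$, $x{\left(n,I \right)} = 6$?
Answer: $463950$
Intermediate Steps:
$P = 0$ ($P = -2 + 2 = 0$)
$k{\left(r,Q \right)} = r Q^{2}$ ($k{\left(r,Q \right)} = Q r Q + 0 = r Q^{2} + 0 = r Q^{2}$)
$T{\left(S \right)} = 50 S$ ($T{\left(S \right)} = S 5^{2} \left(6 - 4\right) = S 25 \cdot 2 = 25 S 2 = 50 S$)
$1031 T{\left(9 \right)} = 1031 \cdot 50 \cdot 9 = 1031 \cdot 450 = 463950$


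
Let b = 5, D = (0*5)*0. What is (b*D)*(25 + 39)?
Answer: 0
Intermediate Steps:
D = 0 (D = 0*0 = 0)
(b*D)*(25 + 39) = (5*0)*(25 + 39) = 0*64 = 0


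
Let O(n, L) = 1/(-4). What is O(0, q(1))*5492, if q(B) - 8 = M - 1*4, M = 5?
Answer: -1373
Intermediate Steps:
q(B) = 9 (q(B) = 8 + (5 - 1*4) = 8 + (5 - 4) = 8 + 1 = 9)
O(n, L) = -¼
O(0, q(1))*5492 = -¼*5492 = -1373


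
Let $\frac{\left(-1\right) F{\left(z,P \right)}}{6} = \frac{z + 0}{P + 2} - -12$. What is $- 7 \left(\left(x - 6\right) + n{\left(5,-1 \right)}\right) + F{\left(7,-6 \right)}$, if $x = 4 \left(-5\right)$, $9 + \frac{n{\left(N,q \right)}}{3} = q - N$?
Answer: $\frac{871}{2} \approx 435.5$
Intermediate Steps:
$n{\left(N,q \right)} = -27 - 3 N + 3 q$ ($n{\left(N,q \right)} = -27 + 3 \left(q - N\right) = -27 - \left(- 3 q + 3 N\right) = -27 - 3 N + 3 q$)
$x = -20$
$F{\left(z,P \right)} = -72 - \frac{6 z}{2 + P}$ ($F{\left(z,P \right)} = - 6 \left(\frac{z + 0}{P + 2} - -12\right) = - 6 \left(\frac{z}{2 + P} + 12\right) = - 6 \left(12 + \frac{z}{2 + P}\right) = -72 - \frac{6 z}{2 + P}$)
$- 7 \left(\left(x - 6\right) + n{\left(5,-1 \right)}\right) + F{\left(7,-6 \right)} = - 7 \left(\left(-20 - 6\right) - 45\right) + \frac{6 \left(-24 - 7 - -72\right)}{2 - 6} = - 7 \left(-26 - 45\right) + \frac{6 \left(-24 - 7 + 72\right)}{-4} = - 7 \left(-26 - 45\right) + 6 \left(- \frac{1}{4}\right) 41 = \left(-7\right) \left(-71\right) - \frac{123}{2} = 497 - \frac{123}{2} = \frac{871}{2}$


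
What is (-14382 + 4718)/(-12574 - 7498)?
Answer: 1208/2509 ≈ 0.48147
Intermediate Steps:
(-14382 + 4718)/(-12574 - 7498) = -9664/(-20072) = -9664*(-1/20072) = 1208/2509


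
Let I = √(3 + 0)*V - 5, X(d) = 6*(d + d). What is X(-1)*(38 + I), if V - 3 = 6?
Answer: -396 - 108*√3 ≈ -583.06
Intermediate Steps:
V = 9 (V = 3 + 6 = 9)
X(d) = 12*d (X(d) = 6*(2*d) = 12*d)
I = -5 + 9*√3 (I = √(3 + 0)*9 - 5 = √3*9 - 5 = 9*√3 - 5 = -5 + 9*√3 ≈ 10.588)
X(-1)*(38 + I) = (12*(-1))*(38 + (-5 + 9*√3)) = -12*(33 + 9*√3) = -396 - 108*√3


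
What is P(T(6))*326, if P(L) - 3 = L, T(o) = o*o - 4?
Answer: 11410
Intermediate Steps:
T(o) = -4 + o**2 (T(o) = o**2 - 4 = -4 + o**2)
P(L) = 3 + L
P(T(6))*326 = (3 + (-4 + 6**2))*326 = (3 + (-4 + 36))*326 = (3 + 32)*326 = 35*326 = 11410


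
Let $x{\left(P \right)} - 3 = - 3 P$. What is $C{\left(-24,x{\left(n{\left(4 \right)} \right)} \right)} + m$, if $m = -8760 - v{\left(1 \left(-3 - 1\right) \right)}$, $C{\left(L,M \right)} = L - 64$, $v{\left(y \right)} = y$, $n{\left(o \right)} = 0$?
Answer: $-8844$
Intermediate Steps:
$x{\left(P \right)} = 3 - 3 P$
$C{\left(L,M \right)} = -64 + L$
$m = -8756$ ($m = -8760 - 1 \left(-3 - 1\right) = -8760 - 1 \left(-4\right) = -8760 - -4 = -8760 + 4 = -8756$)
$C{\left(-24,x{\left(n{\left(4 \right)} \right)} \right)} + m = \left(-64 - 24\right) - 8756 = -88 - 8756 = -8844$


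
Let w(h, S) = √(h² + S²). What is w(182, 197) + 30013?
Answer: 30013 + √71933 ≈ 30281.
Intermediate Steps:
w(h, S) = √(S² + h²)
w(182, 197) + 30013 = √(197² + 182²) + 30013 = √(38809 + 33124) + 30013 = √71933 + 30013 = 30013 + √71933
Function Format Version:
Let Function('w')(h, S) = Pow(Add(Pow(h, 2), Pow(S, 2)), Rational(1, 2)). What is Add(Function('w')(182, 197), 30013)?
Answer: Add(30013, Pow(71933, Rational(1, 2))) ≈ 30281.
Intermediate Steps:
Function('w')(h, S) = Pow(Add(Pow(S, 2), Pow(h, 2)), Rational(1, 2))
Add(Function('w')(182, 197), 30013) = Add(Pow(Add(Pow(197, 2), Pow(182, 2)), Rational(1, 2)), 30013) = Add(Pow(Add(38809, 33124), Rational(1, 2)), 30013) = Add(Pow(71933, Rational(1, 2)), 30013) = Add(30013, Pow(71933, Rational(1, 2)))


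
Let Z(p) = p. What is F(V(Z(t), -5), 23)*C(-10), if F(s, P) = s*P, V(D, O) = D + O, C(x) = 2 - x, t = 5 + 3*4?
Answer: 3312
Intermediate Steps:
t = 17 (t = 5 + 12 = 17)
F(s, P) = P*s
F(V(Z(t), -5), 23)*C(-10) = (23*(17 - 5))*(2 - 1*(-10)) = (23*12)*(2 + 10) = 276*12 = 3312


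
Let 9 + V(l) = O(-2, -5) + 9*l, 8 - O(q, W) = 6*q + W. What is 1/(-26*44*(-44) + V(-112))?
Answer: 1/49344 ≈ 2.0266e-5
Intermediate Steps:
O(q, W) = 8 - W - 6*q (O(q, W) = 8 - (6*q + W) = 8 - (W + 6*q) = 8 + (-W - 6*q) = 8 - W - 6*q)
V(l) = 16 + 9*l (V(l) = -9 + ((8 - 1*(-5) - 6*(-2)) + 9*l) = -9 + ((8 + 5 + 12) + 9*l) = -9 + (25 + 9*l) = 16 + 9*l)
1/(-26*44*(-44) + V(-112)) = 1/(-26*44*(-44) + (16 + 9*(-112))) = 1/(-1144*(-44) + (16 - 1008)) = 1/(50336 - 992) = 1/49344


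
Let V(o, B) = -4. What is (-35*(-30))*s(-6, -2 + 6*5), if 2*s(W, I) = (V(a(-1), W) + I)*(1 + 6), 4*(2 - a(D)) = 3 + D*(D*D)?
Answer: 88200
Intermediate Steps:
a(D) = 5/4 - D³/4 (a(D) = 2 - (3 + D*(D*D))/4 = 2 - (3 + D*D²)/4 = 2 - (3 + D³)/4 = 2 + (-¾ - D³/4) = 5/4 - D³/4)
s(W, I) = -14 + 7*I/2 (s(W, I) = ((-4 + I)*(1 + 6))/2 = ((-4 + I)*7)/2 = (-28 + 7*I)/2 = -14 + 7*I/2)
(-35*(-30))*s(-6, -2 + 6*5) = (-35*(-30))*(-14 + 7*(-2 + 6*5)/2) = 1050*(-14 + 7*(-2 + 30)/2) = 1050*(-14 + (7/2)*28) = 1050*(-14 + 98) = 1050*84 = 88200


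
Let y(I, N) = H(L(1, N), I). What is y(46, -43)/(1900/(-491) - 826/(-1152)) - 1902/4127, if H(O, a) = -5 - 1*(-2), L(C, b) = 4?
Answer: 1805689362/3679703359 ≈ 0.49072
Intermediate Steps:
H(O, a) = -3 (H(O, a) = -5 + 2 = -3)
y(I, N) = -3
y(46, -43)/(1900/(-491) - 826/(-1152)) - 1902/4127 = -3/(1900/(-491) - 826/(-1152)) - 1902/4127 = -3/(1900*(-1/491) - 826*(-1/1152)) - 1902*1/4127 = -3/(-1900/491 + 413/576) - 1902/4127 = -3/(-891617/282816) - 1902/4127 = -3*(-282816/891617) - 1902/4127 = 848448/891617 - 1902/4127 = 1805689362/3679703359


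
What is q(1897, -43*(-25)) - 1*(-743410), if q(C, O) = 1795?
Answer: 745205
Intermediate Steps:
q(1897, -43*(-25)) - 1*(-743410) = 1795 - 1*(-743410) = 1795 + 743410 = 745205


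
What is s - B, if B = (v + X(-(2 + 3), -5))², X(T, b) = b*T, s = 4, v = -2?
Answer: -525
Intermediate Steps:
X(T, b) = T*b
B = 529 (B = (-2 - (2 + 3)*(-5))² = (-2 - 1*5*(-5))² = (-2 - 5*(-5))² = (-2 + 25)² = 23² = 529)
s - B = 4 - 1*529 = 4 - 529 = -525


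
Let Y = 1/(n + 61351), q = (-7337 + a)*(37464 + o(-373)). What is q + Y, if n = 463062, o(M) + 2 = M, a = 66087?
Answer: 1142684783223751/524413 ≈ 2.1790e+9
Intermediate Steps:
o(M) = -2 + M
q = 2178978750 (q = (-7337 + 66087)*(37464 + (-2 - 373)) = 58750*(37464 - 375) = 58750*37089 = 2178978750)
Y = 1/524413 (Y = 1/(463062 + 61351) = 1/524413 ≈ 1.9069e-6)
q + Y = 2178978750 + 1/524413 = 1142684783223751/524413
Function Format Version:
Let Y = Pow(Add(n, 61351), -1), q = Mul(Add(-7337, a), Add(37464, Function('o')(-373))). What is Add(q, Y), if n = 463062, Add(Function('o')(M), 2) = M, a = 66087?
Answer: Rational(1142684783223751, 524413) ≈ 2.1790e+9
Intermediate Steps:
Function('o')(M) = Add(-2, M)
q = 2178978750 (q = Mul(Add(-7337, 66087), Add(37464, Add(-2, -373))) = Mul(58750, Add(37464, -375)) = Mul(58750, 37089) = 2178978750)
Y = Rational(1, 524413) (Y = Pow(Add(463062, 61351), -1) = Pow(524413, -1) = Rational(1, 524413) ≈ 1.9069e-6)
Add(q, Y) = Add(2178978750, Rational(1, 524413)) = Rational(1142684783223751, 524413)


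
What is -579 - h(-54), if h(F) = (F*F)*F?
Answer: 156885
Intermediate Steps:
h(F) = F³ (h(F) = F²*F = F³)
-579 - h(-54) = -579 - 1*(-54)³ = -579 - 1*(-157464) = -579 + 157464 = 156885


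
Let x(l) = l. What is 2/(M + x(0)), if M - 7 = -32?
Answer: -2/25 ≈ -0.080000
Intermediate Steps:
M = -25 (M = 7 - 32 = -25)
2/(M + x(0)) = 2/(-25 + 0) = 2/(-25) = 2*(-1/25) = -2/25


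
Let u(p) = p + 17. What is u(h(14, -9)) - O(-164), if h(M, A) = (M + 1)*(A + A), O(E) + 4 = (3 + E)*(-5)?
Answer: -1054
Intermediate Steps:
O(E) = -19 - 5*E (O(E) = -4 + (3 + E)*(-5) = -4 + (-15 - 5*E) = -19 - 5*E)
h(M, A) = 2*A*(1 + M) (h(M, A) = (1 + M)*(2*A) = 2*A*(1 + M))
u(p) = 17 + p
u(h(14, -9)) - O(-164) = (17 + 2*(-9)*(1 + 14)) - (-19 - 5*(-164)) = (17 + 2*(-9)*15) - (-19 + 820) = (17 - 270) - 1*801 = -253 - 801 = -1054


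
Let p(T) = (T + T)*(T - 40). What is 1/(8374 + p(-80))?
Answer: 1/27574 ≈ 3.6266e-5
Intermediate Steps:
p(T) = 2*T*(-40 + T) (p(T) = (2*T)*(-40 + T) = 2*T*(-40 + T))
1/(8374 + p(-80)) = 1/(8374 + 2*(-80)*(-40 - 80)) = 1/(8374 + 2*(-80)*(-120)) = 1/(8374 + 19200) = 1/27574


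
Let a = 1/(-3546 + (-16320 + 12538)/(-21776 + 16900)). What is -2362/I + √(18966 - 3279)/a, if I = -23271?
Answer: 2362/23271 - 25929771*√1743/2438 ≈ -4.4403e+5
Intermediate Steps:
a = -2438/8643257 (a = 1/(-3546 - 3782/(-4876)) = 1/(-3546 - 3782*(-1/4876)) = 1/(-3546 + 1891/2438) = 1/(-8643257/2438) = -2438/8643257 ≈ -0.00028207)
-2362/I + √(18966 - 3279)/a = -2362/(-23271) + √(18966 - 3279)/(-2438/8643257) = -2362*(-1/23271) + √15687*(-8643257/2438) = 2362/23271 + (3*√1743)*(-8643257/2438) = 2362/23271 - 25929771*√1743/2438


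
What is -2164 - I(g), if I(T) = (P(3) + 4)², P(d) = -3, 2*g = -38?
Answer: -2165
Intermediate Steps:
g = -19 (g = (½)*(-38) = -19)
I(T) = 1 (I(T) = (-3 + 4)² = 1² = 1)
-2164 - I(g) = -2164 - 1*1 = -2164 - 1 = -2165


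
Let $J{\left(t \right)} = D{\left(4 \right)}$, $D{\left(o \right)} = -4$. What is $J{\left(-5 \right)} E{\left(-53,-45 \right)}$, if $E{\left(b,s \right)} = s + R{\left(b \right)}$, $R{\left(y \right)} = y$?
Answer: $392$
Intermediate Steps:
$J{\left(t \right)} = -4$
$E{\left(b,s \right)} = b + s$ ($E{\left(b,s \right)} = s + b = b + s$)
$J{\left(-5 \right)} E{\left(-53,-45 \right)} = - 4 \left(-53 - 45\right) = \left(-4\right) \left(-98\right) = 392$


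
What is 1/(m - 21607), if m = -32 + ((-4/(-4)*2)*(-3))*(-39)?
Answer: -1/21405 ≈ -4.6718e-5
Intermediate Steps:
m = 202 (m = -32 + ((-4*(-¼)*2)*(-3))*(-39) = -32 + ((1*2)*(-3))*(-39) = -32 + (2*(-3))*(-39) = -32 - 6*(-39) = -32 + 234 = 202)
1/(m - 21607) = 1/(202 - 21607) = 1/(-21405) = -1/21405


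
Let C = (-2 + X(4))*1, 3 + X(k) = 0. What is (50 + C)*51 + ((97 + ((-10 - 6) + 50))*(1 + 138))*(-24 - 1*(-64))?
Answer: 730655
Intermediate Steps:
X(k) = -3 (X(k) = -3 + 0 = -3)
C = -5 (C = (-2 - 3)*1 = -5*1 = -5)
(50 + C)*51 + ((97 + ((-10 - 6) + 50))*(1 + 138))*(-24 - 1*(-64)) = (50 - 5)*51 + ((97 + ((-10 - 6) + 50))*(1 + 138))*(-24 - 1*(-64)) = 45*51 + ((97 + (-16 + 50))*139)*(-24 + 64) = 2295 + ((97 + 34)*139)*40 = 2295 + (131*139)*40 = 2295 + 18209*40 = 2295 + 728360 = 730655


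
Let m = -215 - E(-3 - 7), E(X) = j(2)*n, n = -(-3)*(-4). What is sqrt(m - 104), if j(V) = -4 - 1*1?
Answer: I*sqrt(379) ≈ 19.468*I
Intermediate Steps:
n = -12 (n = -3*4 = -12)
j(V) = -5 (j(V) = -4 - 1 = -5)
E(X) = 60 (E(X) = -5*(-12) = 60)
m = -275 (m = -215 - 1*60 = -215 - 60 = -275)
sqrt(m - 104) = sqrt(-275 - 104) = sqrt(-379) = I*sqrt(379)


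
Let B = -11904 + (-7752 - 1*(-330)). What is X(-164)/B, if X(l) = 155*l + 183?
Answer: 25237/19326 ≈ 1.3059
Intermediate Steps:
X(l) = 183 + 155*l
B = -19326 (B = -11904 + (-7752 + 330) = -11904 - 7422 = -19326)
X(-164)/B = (183 + 155*(-164))/(-19326) = (183 - 25420)*(-1/19326) = -25237*(-1/19326) = 25237/19326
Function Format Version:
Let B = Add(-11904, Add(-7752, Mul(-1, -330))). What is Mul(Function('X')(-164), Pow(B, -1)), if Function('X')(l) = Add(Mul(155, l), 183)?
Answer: Rational(25237, 19326) ≈ 1.3059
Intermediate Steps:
Function('X')(l) = Add(183, Mul(155, l))
B = -19326 (B = Add(-11904, Add(-7752, 330)) = Add(-11904, -7422) = -19326)
Mul(Function('X')(-164), Pow(B, -1)) = Mul(Add(183, Mul(155, -164)), Pow(-19326, -1)) = Mul(Add(183, -25420), Rational(-1, 19326)) = Mul(-25237, Rational(-1, 19326)) = Rational(25237, 19326)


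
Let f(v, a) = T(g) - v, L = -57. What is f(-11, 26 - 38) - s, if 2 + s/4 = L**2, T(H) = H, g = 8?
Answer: -12969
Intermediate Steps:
s = 12988 (s = -8 + 4*(-57)**2 = -8 + 4*3249 = -8 + 12996 = 12988)
f(v, a) = 8 - v
f(-11, 26 - 38) - s = (8 - 1*(-11)) - 1*12988 = (8 + 11) - 12988 = 19 - 12988 = -12969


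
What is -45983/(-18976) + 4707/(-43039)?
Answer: 1889742305/816708064 ≈ 2.3139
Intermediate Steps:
-45983/(-18976) + 4707/(-43039) = -45983*(-1/18976) + 4707*(-1/43039) = 45983/18976 - 4707/43039 = 1889742305/816708064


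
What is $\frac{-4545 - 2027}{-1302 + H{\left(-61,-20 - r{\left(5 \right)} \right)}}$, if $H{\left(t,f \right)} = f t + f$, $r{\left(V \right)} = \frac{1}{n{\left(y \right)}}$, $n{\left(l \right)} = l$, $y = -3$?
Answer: $\frac{3286}{61} \approx 53.869$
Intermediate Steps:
$r{\left(V \right)} = - \frac{1}{3}$ ($r{\left(V \right)} = \frac{1}{-3} = - \frac{1}{3}$)
$H{\left(t,f \right)} = f + f t$
$\frac{-4545 - 2027}{-1302 + H{\left(-61,-20 - r{\left(5 \right)} \right)}} = \frac{-4545 - 2027}{-1302 + \left(-20 - - \frac{1}{3}\right) \left(1 - 61\right)} = - \frac{6572}{-1302 + \left(-20 + \frac{1}{3}\right) \left(-60\right)} = - \frac{6572}{-1302 - -1180} = - \frac{6572}{-1302 + 1180} = - \frac{6572}{-122} = \left(-6572\right) \left(- \frac{1}{122}\right) = \frac{3286}{61}$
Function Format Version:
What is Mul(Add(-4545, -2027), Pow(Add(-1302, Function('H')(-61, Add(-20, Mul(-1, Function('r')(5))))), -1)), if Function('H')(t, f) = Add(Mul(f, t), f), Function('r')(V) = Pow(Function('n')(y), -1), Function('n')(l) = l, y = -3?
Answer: Rational(3286, 61) ≈ 53.869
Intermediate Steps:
Function('r')(V) = Rational(-1, 3) (Function('r')(V) = Pow(-3, -1) = Rational(-1, 3))
Function('H')(t, f) = Add(f, Mul(f, t))
Mul(Add(-4545, -2027), Pow(Add(-1302, Function('H')(-61, Add(-20, Mul(-1, Function('r')(5))))), -1)) = Mul(Add(-4545, -2027), Pow(Add(-1302, Mul(Add(-20, Mul(-1, Rational(-1, 3))), Add(1, -61))), -1)) = Mul(-6572, Pow(Add(-1302, Mul(Add(-20, Rational(1, 3)), -60)), -1)) = Mul(-6572, Pow(Add(-1302, Mul(Rational(-59, 3), -60)), -1)) = Mul(-6572, Pow(Add(-1302, 1180), -1)) = Mul(-6572, Pow(-122, -1)) = Mul(-6572, Rational(-1, 122)) = Rational(3286, 61)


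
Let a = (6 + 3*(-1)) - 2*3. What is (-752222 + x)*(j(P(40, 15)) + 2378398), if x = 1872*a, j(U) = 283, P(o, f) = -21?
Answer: -1802654851678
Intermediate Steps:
a = -3 (a = (6 - 3) - 6 = 3 - 6 = -3)
x = -5616 (x = 1872*(-3) = -5616)
(-752222 + x)*(j(P(40, 15)) + 2378398) = (-752222 - 5616)*(283 + 2378398) = -757838*2378681 = -1802654851678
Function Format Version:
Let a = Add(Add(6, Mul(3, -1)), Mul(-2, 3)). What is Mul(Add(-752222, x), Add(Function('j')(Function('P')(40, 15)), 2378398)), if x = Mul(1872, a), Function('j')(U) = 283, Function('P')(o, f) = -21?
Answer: -1802654851678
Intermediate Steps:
a = -3 (a = Add(Add(6, -3), -6) = Add(3, -6) = -3)
x = -5616 (x = Mul(1872, -3) = -5616)
Mul(Add(-752222, x), Add(Function('j')(Function('P')(40, 15)), 2378398)) = Mul(Add(-752222, -5616), Add(283, 2378398)) = Mul(-757838, 2378681) = -1802654851678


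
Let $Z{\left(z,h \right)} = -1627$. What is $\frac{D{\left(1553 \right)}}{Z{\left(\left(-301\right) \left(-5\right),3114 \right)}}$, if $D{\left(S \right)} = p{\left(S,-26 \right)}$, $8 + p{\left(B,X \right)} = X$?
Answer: $\frac{34}{1627} \approx 0.020897$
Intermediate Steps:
$p{\left(B,X \right)} = -8 + X$
$D{\left(S \right)} = -34$ ($D{\left(S \right)} = -8 - 26 = -34$)
$\frac{D{\left(1553 \right)}}{Z{\left(\left(-301\right) \left(-5\right),3114 \right)}} = - \frac{34}{-1627} = \left(-34\right) \left(- \frac{1}{1627}\right) = \frac{34}{1627}$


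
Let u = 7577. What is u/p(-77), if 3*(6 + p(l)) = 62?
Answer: 22731/44 ≈ 516.61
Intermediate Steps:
p(l) = 44/3 (p(l) = -6 + (⅓)*62 = -6 + 62/3 = 44/3)
u/p(-77) = 7577/(44/3) = 7577*(3/44) = 22731/44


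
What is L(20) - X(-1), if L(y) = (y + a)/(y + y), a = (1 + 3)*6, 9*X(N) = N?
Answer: 109/90 ≈ 1.2111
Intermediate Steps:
X(N) = N/9
a = 24 (a = 4*6 = 24)
L(y) = (24 + y)/(2*y) (L(y) = (y + 24)/(y + y) = (24 + y)/((2*y)) = (24 + y)*(1/(2*y)) = (24 + y)/(2*y))
L(20) - X(-1) = (½)*(24 + 20)/20 - (-1)/9 = (½)*(1/20)*44 - 1*(-⅑) = 11/10 + ⅑ = 109/90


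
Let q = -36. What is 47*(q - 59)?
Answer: -4465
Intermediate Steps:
47*(q - 59) = 47*(-36 - 59) = 47*(-95) = -4465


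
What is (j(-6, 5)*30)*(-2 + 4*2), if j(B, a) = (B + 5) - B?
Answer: 900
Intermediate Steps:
j(B, a) = 5 (j(B, a) = (5 + B) - B = 5)
(j(-6, 5)*30)*(-2 + 4*2) = (5*30)*(-2 + 4*2) = 150*(-2 + 8) = 150*6 = 900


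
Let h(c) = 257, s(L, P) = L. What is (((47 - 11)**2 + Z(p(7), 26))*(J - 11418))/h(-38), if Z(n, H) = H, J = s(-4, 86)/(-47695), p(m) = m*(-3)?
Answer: -719936750932/12257615 ≈ -58734.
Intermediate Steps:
p(m) = -3*m
J = 4/47695 (J = -4/(-47695) = -4*(-1/47695) = 4/47695 ≈ 8.3866e-5)
(((47 - 11)**2 + Z(p(7), 26))*(J - 11418))/h(-38) = (((47 - 11)**2 + 26)*(4/47695 - 11418))/257 = ((36**2 + 26)*(-544581506/47695))*(1/257) = ((1296 + 26)*(-544581506/47695))*(1/257) = (1322*(-544581506/47695))*(1/257) = -719936750932/47695*1/257 = -719936750932/12257615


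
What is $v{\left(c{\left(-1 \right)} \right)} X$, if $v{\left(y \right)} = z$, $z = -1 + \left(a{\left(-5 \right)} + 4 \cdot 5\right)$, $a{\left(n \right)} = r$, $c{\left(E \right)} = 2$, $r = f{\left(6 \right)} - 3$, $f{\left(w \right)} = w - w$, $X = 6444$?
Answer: $103104$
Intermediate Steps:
$f{\left(w \right)} = 0$
$r = -3$ ($r = 0 - 3 = -3$)
$a{\left(n \right)} = -3$
$z = 16$ ($z = -1 + \left(-3 + 4 \cdot 5\right) = -1 + \left(-3 + 20\right) = -1 + 17 = 16$)
$v{\left(y \right)} = 16$
$v{\left(c{\left(-1 \right)} \right)} X = 16 \cdot 6444 = 103104$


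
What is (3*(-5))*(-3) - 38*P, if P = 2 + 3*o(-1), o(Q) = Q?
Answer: 83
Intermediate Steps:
P = -1 (P = 2 + 3*(-1) = 2 - 3 = -1)
(3*(-5))*(-3) - 38*P = (3*(-5))*(-3) - 38*(-1) = -15*(-3) + 38 = 45 + 38 = 83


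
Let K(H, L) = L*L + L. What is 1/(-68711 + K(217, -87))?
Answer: -1/61229 ≈ -1.6332e-5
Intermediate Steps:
K(H, L) = L + L² (K(H, L) = L² + L = L + L²)
1/(-68711 + K(217, -87)) = 1/(-68711 - 87*(1 - 87)) = 1/(-68711 - 87*(-86)) = 1/(-68711 + 7482) = 1/(-61229) = -1/61229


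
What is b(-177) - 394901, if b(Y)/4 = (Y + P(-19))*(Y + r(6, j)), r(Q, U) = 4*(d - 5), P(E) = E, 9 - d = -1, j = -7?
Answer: -271813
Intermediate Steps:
d = 10 (d = 9 - 1*(-1) = 9 + 1 = 10)
r(Q, U) = 20 (r(Q, U) = 4*(10 - 5) = 4*5 = 20)
b(Y) = 4*(-19 + Y)*(20 + Y) (b(Y) = 4*((Y - 19)*(Y + 20)) = 4*((-19 + Y)*(20 + Y)) = 4*(-19 + Y)*(20 + Y))
b(-177) - 394901 = (-1520 + 4*(-177) + 4*(-177)²) - 394901 = (-1520 - 708 + 4*31329) - 394901 = (-1520 - 708 + 125316) - 394901 = 123088 - 394901 = -271813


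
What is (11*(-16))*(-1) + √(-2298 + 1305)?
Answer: 176 + I*√993 ≈ 176.0 + 31.512*I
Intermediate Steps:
(11*(-16))*(-1) + √(-2298 + 1305) = -176*(-1) + √(-993) = 176 + I*√993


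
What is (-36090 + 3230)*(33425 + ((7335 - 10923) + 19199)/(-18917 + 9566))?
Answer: -10270115793040/9351 ≈ -1.0983e+9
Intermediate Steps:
(-36090 + 3230)*(33425 + ((7335 - 10923) + 19199)/(-18917 + 9566)) = -32860*(33425 + (-3588 + 19199)/(-9351)) = -32860*(33425 + 15611*(-1/9351)) = -32860*(33425 - 15611/9351) = -32860*312541564/9351 = -10270115793040/9351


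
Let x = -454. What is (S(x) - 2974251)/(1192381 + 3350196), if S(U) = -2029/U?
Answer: -1350307925/2062329958 ≈ -0.65475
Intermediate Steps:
(S(x) - 2974251)/(1192381 + 3350196) = (-2029/(-454) - 2974251)/(1192381 + 3350196) = (-2029*(-1/454) - 2974251)/4542577 = (2029/454 - 2974251)*(1/4542577) = -1350307925/454*1/4542577 = -1350307925/2062329958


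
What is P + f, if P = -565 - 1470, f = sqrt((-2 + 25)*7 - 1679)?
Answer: -2035 + I*sqrt(1518) ≈ -2035.0 + 38.962*I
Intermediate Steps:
f = I*sqrt(1518) (f = sqrt(23*7 - 1679) = sqrt(161 - 1679) = sqrt(-1518) = I*sqrt(1518) ≈ 38.962*I)
P = -2035
P + f = -2035 + I*sqrt(1518)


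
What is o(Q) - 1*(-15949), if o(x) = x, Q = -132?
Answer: 15817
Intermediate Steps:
o(Q) - 1*(-15949) = -132 - 1*(-15949) = -132 + 15949 = 15817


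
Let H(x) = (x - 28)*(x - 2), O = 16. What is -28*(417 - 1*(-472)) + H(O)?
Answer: -25060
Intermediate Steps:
H(x) = (-28 + x)*(-2 + x)
-28*(417 - 1*(-472)) + H(O) = -28*(417 - 1*(-472)) + (56 + 16² - 30*16) = -28*(417 + 472) + (56 + 256 - 480) = -28*889 - 168 = -24892 - 168 = -25060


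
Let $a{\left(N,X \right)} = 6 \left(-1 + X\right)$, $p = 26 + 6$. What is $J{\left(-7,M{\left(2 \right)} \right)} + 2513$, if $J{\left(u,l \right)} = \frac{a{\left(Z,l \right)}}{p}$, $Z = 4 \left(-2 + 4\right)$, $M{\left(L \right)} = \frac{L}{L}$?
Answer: $2513$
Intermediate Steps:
$p = 32$
$M{\left(L \right)} = 1$
$Z = 8$ ($Z = 4 \cdot 2 = 8$)
$a{\left(N,X \right)} = -6 + 6 X$
$J{\left(u,l \right)} = - \frac{3}{16} + \frac{3 l}{16}$ ($J{\left(u,l \right)} = \frac{-6 + 6 l}{32} = \left(-6 + 6 l\right) \frac{1}{32} = - \frac{3}{16} + \frac{3 l}{16}$)
$J{\left(-7,M{\left(2 \right)} \right)} + 2513 = \left(- \frac{3}{16} + \frac{3}{16} \cdot 1\right) + 2513 = \left(- \frac{3}{16} + \frac{3}{16}\right) + 2513 = 0 + 2513 = 2513$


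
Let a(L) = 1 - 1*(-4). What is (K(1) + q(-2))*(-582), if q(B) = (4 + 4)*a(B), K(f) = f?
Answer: -23862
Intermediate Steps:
a(L) = 5 (a(L) = 1 + 4 = 5)
q(B) = 40 (q(B) = (4 + 4)*5 = 8*5 = 40)
(K(1) + q(-2))*(-582) = (1 + 40)*(-582) = 41*(-582) = -23862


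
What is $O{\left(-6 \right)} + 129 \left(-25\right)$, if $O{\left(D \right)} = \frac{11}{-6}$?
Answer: $- \frac{19361}{6} \approx -3226.8$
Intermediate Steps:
$O{\left(D \right)} = - \frac{11}{6}$ ($O{\left(D \right)} = 11 \left(- \frac{1}{6}\right) = - \frac{11}{6}$)
$O{\left(-6 \right)} + 129 \left(-25\right) = - \frac{11}{6} + 129 \left(-25\right) = - \frac{11}{6} - 3225 = - \frac{19361}{6}$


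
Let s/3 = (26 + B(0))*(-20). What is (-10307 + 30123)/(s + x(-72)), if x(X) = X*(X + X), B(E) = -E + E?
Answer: 2477/1101 ≈ 2.2498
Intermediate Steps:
B(E) = 0
s = -1560 (s = 3*((26 + 0)*(-20)) = 3*(26*(-20)) = 3*(-520) = -1560)
x(X) = 2*X**2 (x(X) = X*(2*X) = 2*X**2)
(-10307 + 30123)/(s + x(-72)) = (-10307 + 30123)/(-1560 + 2*(-72)**2) = 19816/(-1560 + 2*5184) = 19816/(-1560 + 10368) = 19816/8808 = 19816*(1/8808) = 2477/1101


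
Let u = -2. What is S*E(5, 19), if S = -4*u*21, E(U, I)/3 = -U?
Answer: -2520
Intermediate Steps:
E(U, I) = -3*U (E(U, I) = 3*(-U) = -3*U)
S = 168 (S = -4*(-2)*21 = 8*21 = 168)
S*E(5, 19) = 168*(-3*5) = 168*(-15) = -2520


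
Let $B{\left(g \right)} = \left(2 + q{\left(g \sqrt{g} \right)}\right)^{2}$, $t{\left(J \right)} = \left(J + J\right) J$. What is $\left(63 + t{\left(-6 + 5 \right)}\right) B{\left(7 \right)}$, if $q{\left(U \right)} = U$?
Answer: $22555 + 1820 \sqrt{7} \approx 27370.0$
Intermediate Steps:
$t{\left(J \right)} = 2 J^{2}$ ($t{\left(J \right)} = 2 J J = 2 J^{2}$)
$B{\left(g \right)} = \left(2 + g^{\frac{3}{2}}\right)^{2}$ ($B{\left(g \right)} = \left(2 + g \sqrt{g}\right)^{2} = \left(2 + g^{\frac{3}{2}}\right)^{2}$)
$\left(63 + t{\left(-6 + 5 \right)}\right) B{\left(7 \right)} = \left(63 + 2 \left(-6 + 5\right)^{2}\right) \left(2 + 7^{\frac{3}{2}}\right)^{2} = \left(63 + 2 \left(-1\right)^{2}\right) \left(2 + 7 \sqrt{7}\right)^{2} = \left(63 + 2 \cdot 1\right) \left(2 + 7 \sqrt{7}\right)^{2} = \left(63 + 2\right) \left(2 + 7 \sqrt{7}\right)^{2} = 65 \left(2 + 7 \sqrt{7}\right)^{2}$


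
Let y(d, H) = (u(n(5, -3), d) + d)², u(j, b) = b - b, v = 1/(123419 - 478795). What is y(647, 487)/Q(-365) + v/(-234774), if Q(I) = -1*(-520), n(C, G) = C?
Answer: 4365727943056517/5423147926560 ≈ 805.02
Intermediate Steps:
Q(I) = 520
v = -1/355376 (v = 1/(-355376) = -1/355376 ≈ -2.8139e-6)
u(j, b) = 0
y(d, H) = d² (y(d, H) = (0 + d)² = d²)
y(647, 487)/Q(-365) + v/(-234774) = 647²/520 - 1/355376/(-234774) = 418609*(1/520) - 1/355376*(-1/234774) = 418609/520 + 1/83433045024 = 4365727943056517/5423147926560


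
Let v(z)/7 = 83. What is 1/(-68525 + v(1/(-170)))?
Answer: -1/67944 ≈ -1.4718e-5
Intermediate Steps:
v(z) = 581 (v(z) = 7*83 = 581)
1/(-68525 + v(1/(-170))) = 1/(-68525 + 581) = 1/(-67944) = -1/67944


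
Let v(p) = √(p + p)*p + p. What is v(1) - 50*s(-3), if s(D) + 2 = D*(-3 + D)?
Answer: -799 + √2 ≈ -797.59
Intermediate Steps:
v(p) = p + √2*p^(3/2) (v(p) = √(2*p)*p + p = (√2*√p)*p + p = √2*p^(3/2) + p = p + √2*p^(3/2))
s(D) = -2 + D*(-3 + D)
v(1) - 50*s(-3) = (1 + √2*1^(3/2)) - 50*(-2 + (-3)² - 3*(-3)) = (1 + √2*1) - 50*(-2 + 9 + 9) = (1 + √2) - 50*16 = (1 + √2) - 800 = -799 + √2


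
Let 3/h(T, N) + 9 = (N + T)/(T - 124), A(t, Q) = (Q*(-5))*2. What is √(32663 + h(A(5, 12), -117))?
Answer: 3*√1547515315/653 ≈ 180.73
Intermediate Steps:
A(t, Q) = -10*Q (A(t, Q) = -5*Q*2 = -10*Q)
h(T, N) = 3/(-9 + (N + T)/(-124 + T)) (h(T, N) = 3/(-9 + (N + T)/(T - 124)) = 3/(-9 + (N + T)/(-124 + T)))
√(32663 + h(A(5, 12), -117)) = √(32663 + 3*(-124 - 10*12)/(1116 - 117 - (-80)*12)) = √(32663 + 3*(-124 - 120)/(1116 - 117 - 8*(-120))) = √(32663 + 3*(-244)/(1116 - 117 + 960)) = √(32663 + 3*(-244)/1959) = √(32663 + 3*(1/1959)*(-244)) = √(32663 - 244/653) = √(21328695/653) = 3*√1547515315/653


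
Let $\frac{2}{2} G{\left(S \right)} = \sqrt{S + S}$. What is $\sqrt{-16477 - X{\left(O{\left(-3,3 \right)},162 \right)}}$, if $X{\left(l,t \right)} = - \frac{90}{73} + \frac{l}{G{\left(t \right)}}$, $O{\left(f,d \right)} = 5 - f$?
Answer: $\frac{i \sqrt{790215583}}{219} \approx 128.36 i$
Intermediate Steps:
$G{\left(S \right)} = \sqrt{2} \sqrt{S}$ ($G{\left(S \right)} = \sqrt{S + S} = \sqrt{2 S} = \sqrt{2} \sqrt{S}$)
$X{\left(l,t \right)} = - \frac{90}{73} + \frac{l \sqrt{2}}{2 \sqrt{t}}$ ($X{\left(l,t \right)} = - \frac{90}{73} + \frac{l}{\sqrt{2} \sqrt{t}} = \left(-90\right) \frac{1}{73} + l \frac{\sqrt{2}}{2 \sqrt{t}} = - \frac{90}{73} + \frac{l \sqrt{2}}{2 \sqrt{t}}$)
$\sqrt{-16477 - X{\left(O{\left(-3,3 \right)},162 \right)}} = \sqrt{-16477 - \left(- \frac{90}{73} + \frac{\left(5 - -3\right) \sqrt{2}}{2 \cdot 9 \sqrt{2}}\right)} = \sqrt{-16477 - \left(- \frac{90}{73} + \frac{\left(5 + 3\right) \sqrt{2} \frac{\sqrt{2}}{18}}{2}\right)} = \sqrt{-16477 - \left(- \frac{90}{73} + \frac{1}{2} \cdot 8 \sqrt{2} \frac{\sqrt{2}}{18}\right)} = \sqrt{-16477 - \left(- \frac{90}{73} + \frac{4}{9}\right)} = \sqrt{-16477 - - \frac{518}{657}} = \sqrt{-16477 + \frac{518}{657}} = \sqrt{- \frac{10824871}{657}} = \frac{i \sqrt{790215583}}{219}$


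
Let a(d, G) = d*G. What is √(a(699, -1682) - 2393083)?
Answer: I*√3568801 ≈ 1889.1*I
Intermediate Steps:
a(d, G) = G*d
√(a(699, -1682) - 2393083) = √(-1682*699 - 2393083) = √(-1175718 - 2393083) = √(-3568801) = I*√3568801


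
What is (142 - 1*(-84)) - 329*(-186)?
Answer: 61420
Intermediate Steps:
(142 - 1*(-84)) - 329*(-186) = (142 + 84) + 61194 = 226 + 61194 = 61420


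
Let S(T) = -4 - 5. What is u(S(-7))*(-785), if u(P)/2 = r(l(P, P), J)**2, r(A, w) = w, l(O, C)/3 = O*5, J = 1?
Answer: -1570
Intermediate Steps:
l(O, C) = 15*O (l(O, C) = 3*(O*5) = 3*(5*O) = 15*O)
S(T) = -9
u(P) = 2 (u(P) = 2*1**2 = 2*1 = 2)
u(S(-7))*(-785) = 2*(-785) = -1570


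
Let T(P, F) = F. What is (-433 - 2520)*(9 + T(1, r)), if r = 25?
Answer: -100402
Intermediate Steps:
(-433 - 2520)*(9 + T(1, r)) = (-433 - 2520)*(9 + 25) = -2953*34 = -100402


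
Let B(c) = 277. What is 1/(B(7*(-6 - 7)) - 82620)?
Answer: -1/82343 ≈ -1.2144e-5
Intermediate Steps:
1/(B(7*(-6 - 7)) - 82620) = 1/(277 - 82620) = 1/(-82343) = -1/82343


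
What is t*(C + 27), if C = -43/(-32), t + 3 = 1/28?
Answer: -75281/896 ≈ -84.019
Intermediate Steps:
t = -83/28 (t = -3 + 1/28 = -83/28 ≈ -2.9643)
C = 43/32 (C = -43*(-1/32) = 43/32 ≈ 1.3438)
t*(C + 27) = -83*(43/32 + 27)/28 = -83/28*907/32 = -75281/896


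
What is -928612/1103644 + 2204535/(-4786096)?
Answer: -1719362001073/1320536533456 ≈ -1.3020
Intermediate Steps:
-928612/1103644 + 2204535/(-4786096) = -928612*1/1103644 + 2204535*(-1/4786096) = -232153/275911 - 2204535/4786096 = -1719362001073/1320536533456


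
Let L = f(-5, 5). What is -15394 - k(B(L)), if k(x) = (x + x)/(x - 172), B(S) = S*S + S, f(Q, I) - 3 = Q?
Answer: -1308488/85 ≈ -15394.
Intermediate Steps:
f(Q, I) = 3 + Q
L = -2 (L = 3 - 5 = -2)
B(S) = S + S² (B(S) = S² + S = S + S²)
k(x) = 2*x/(-172 + x) (k(x) = (2*x)/(-172 + x) = 2*x/(-172 + x))
-15394 - k(B(L)) = -15394 - 2*(-2*(1 - 2))/(-172 - 2*(1 - 2)) = -15394 - 2*(-2*(-1))/(-172 - 2*(-1)) = -15394 - 2*2/(-172 + 2) = -15394 - 2*2/(-170) = -15394 - 2*2*(-1)/170 = -15394 - 1*(-2/85) = -15394 + 2/85 = -1308488/85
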